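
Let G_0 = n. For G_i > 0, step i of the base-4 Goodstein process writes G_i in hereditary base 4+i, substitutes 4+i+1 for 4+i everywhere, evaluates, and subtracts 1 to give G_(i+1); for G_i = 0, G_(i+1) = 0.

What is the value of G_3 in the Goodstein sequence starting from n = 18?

base 4: 18 = 4^2 + 2; at 5: 5^2 + 2 = 27; next = 26
base 5: 26 = 5^2 + 1; at 6: 6^2 + 1 = 37; next = 36
base 6: 36 = 6^2; at 7: 7^2 = 49; next = 48
base 7: 48 = 6·7 + 6; at 8: 6·8 + 6 = 54; next = 53

48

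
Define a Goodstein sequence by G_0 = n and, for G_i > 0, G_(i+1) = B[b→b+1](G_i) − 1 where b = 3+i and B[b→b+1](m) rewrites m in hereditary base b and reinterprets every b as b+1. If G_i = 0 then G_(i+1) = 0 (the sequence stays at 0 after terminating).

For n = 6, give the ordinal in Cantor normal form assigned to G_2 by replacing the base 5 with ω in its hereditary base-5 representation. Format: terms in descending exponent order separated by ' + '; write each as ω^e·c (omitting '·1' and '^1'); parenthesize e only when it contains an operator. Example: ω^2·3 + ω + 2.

step 0: 6 = 2·3; sub 4 for 3: 2·4; = 8; G_1 = 8−1 = 7
step 1: 7 = 4 + 3; sub 5 for 4: 5 + 3; = 8; G_2 = 8−1 = 7
step 2: 7 = 5 + 2; sub 6 for 5: 6 + 2; = 8; G_3 = 8−1 = 7

ω + 2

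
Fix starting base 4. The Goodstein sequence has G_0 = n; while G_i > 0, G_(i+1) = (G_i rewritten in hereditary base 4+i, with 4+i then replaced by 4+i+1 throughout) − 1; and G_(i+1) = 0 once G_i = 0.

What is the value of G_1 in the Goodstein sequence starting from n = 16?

24

16 —HB4→ 4^2 —bump→ 5^2 = 25 —(−1)→ 24
24 —HB5→ 4·5 + 4 —bump→ 4·6 + 4 = 28 —(−1)→ 27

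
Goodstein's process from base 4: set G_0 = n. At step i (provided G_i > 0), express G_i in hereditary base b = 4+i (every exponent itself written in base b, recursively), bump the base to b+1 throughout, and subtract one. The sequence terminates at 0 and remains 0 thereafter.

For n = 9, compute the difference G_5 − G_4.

0

9 —HB4→ 2·4 + 1 —bump→ 2·5 + 1 = 11 —(−1)→ 10
10 —HB5→ 2·5 —bump→ 2·6 = 12 —(−1)→ 11
11 —HB6→ 6 + 5 —bump→ 7 + 5 = 12 —(−1)→ 11
11 —HB7→ 7 + 4 —bump→ 8 + 4 = 12 —(−1)→ 11
11 —HB8→ 8 + 3 —bump→ 9 + 3 = 12 —(−1)→ 11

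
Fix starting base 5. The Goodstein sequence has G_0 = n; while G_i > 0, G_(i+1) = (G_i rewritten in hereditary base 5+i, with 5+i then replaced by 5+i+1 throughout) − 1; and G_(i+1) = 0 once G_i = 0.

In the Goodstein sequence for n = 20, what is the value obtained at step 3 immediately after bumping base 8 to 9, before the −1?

base 5: 20 = 4·5; at 6: 4·6 = 24; next = 23
base 6: 23 = 3·6 + 5; at 7: 3·7 + 5 = 26; next = 25
base 7: 25 = 3·7 + 4; at 8: 3·8 + 4 = 28; next = 27
base 8: 27 = 3·8 + 3; at 9: 3·9 + 3 = 30; next = 29

30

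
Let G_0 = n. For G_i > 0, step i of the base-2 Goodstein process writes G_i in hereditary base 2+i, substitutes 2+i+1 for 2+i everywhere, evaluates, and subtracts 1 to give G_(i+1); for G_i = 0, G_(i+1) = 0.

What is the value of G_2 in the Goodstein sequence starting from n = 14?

1281

step 0: 14 = 2^(2 + 1) + 2^2 + 2; sub 3 for 2: 3^(3 + 1) + 3^3 + 3; = 111; G_1 = 111−1 = 110
step 1: 110 = 3^(3 + 1) + 3^3 + 2; sub 4 for 3: 4^(4 + 1) + 4^4 + 2; = 1282; G_2 = 1282−1 = 1281
step 2: 1281 = 4^(4 + 1) + 4^4 + 1; sub 5 for 4: 5^(5 + 1) + 5^5 + 1; = 18751; G_3 = 18751−1 = 18750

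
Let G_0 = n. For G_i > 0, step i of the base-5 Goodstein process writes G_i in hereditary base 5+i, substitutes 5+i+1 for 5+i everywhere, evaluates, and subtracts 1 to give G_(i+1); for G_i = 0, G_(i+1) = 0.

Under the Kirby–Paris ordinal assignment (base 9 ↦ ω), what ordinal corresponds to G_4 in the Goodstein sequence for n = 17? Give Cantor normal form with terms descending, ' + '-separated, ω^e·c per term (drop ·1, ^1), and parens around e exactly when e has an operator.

step 0: 17 = 3·5 + 2; sub 6 for 5: 3·6 + 2; = 20; G_1 = 20−1 = 19
step 1: 19 = 3·6 + 1; sub 7 for 6: 3·7 + 1; = 22; G_2 = 22−1 = 21
step 2: 21 = 3·7; sub 8 for 7: 3·8; = 24; G_3 = 24−1 = 23
step 3: 23 = 2·8 + 7; sub 9 for 8: 2·9 + 7; = 25; G_4 = 25−1 = 24

ω·2 + 6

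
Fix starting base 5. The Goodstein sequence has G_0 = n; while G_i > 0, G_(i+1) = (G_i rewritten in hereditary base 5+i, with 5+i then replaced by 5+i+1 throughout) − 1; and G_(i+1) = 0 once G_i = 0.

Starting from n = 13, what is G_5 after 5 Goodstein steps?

step 0: 13 = 2·5 + 3; sub 6 for 5: 2·6 + 3; = 15; G_1 = 15−1 = 14
step 1: 14 = 2·6 + 2; sub 7 for 6: 2·7 + 2; = 16; G_2 = 16−1 = 15
step 2: 15 = 2·7 + 1; sub 8 for 7: 2·8 + 1; = 17; G_3 = 17−1 = 16
step 3: 16 = 2·8; sub 9 for 8: 2·9; = 18; G_4 = 18−1 = 17
step 4: 17 = 9 + 8; sub 10 for 9: 10 + 8; = 18; G_5 = 18−1 = 17
step 5: 17 = 10 + 7; sub 11 for 10: 11 + 7; = 18; G_6 = 18−1 = 17

17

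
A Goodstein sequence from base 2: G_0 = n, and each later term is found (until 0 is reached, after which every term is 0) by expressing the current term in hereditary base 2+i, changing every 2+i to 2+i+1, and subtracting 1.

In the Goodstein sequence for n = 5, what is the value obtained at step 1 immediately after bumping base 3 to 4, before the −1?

256

step 0: 5 = 2^2 + 1; sub 3 for 2: 3^3 + 1; = 28; G_1 = 28−1 = 27
step 1: 27 = 3^3; sub 4 for 3: 4^4; = 256; G_2 = 256−1 = 255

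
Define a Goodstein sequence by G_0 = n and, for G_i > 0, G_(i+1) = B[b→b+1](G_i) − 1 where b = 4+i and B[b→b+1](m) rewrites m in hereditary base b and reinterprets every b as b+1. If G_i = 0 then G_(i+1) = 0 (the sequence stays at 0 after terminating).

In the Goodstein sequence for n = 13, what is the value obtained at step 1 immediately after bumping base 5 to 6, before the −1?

13 —HB4→ 3·4 + 1 —bump→ 3·5 + 1 = 16 —(−1)→ 15
15 —HB5→ 3·5 —bump→ 3·6 = 18 —(−1)→ 17

18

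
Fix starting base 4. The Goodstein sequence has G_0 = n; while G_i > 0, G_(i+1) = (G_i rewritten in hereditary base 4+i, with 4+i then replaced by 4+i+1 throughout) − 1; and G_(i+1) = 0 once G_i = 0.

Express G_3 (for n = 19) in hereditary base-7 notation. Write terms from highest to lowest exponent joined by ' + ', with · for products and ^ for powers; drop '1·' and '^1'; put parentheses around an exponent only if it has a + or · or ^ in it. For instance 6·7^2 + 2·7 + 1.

step 0: 19 = 4^2 + 3; sub 5 for 4: 5^2 + 3; = 28; G_1 = 28−1 = 27
step 1: 27 = 5^2 + 2; sub 6 for 5: 6^2 + 2; = 38; G_2 = 38−1 = 37
step 2: 37 = 6^2 + 1; sub 7 for 6: 7^2 + 1; = 50; G_3 = 50−1 = 49

7^2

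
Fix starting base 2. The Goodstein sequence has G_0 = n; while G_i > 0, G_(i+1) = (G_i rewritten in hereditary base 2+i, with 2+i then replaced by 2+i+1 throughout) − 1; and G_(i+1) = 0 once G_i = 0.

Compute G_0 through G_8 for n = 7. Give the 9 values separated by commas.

(0) 7|_2 = 2^2 + 2 + 1 ↦ 3^3 + 3 + 1|_3 = 31 ⇒ 30
(1) 30|_3 = 3^3 + 3 ↦ 4^4 + 4|_4 = 260 ⇒ 259
(2) 259|_4 = 4^4 + 3 ↦ 5^5 + 3|_5 = 3128 ⇒ 3127
(3) 3127|_5 = 5^5 + 2 ↦ 6^6 + 2|_6 = 46658 ⇒ 46657
(4) 46657|_6 = 6^6 + 1 ↦ 7^7 + 1|_7 = 823544 ⇒ 823543
(5) 823543|_7 = 7^7 ↦ 8^8|_8 = 16777216 ⇒ 16777215
(6) 16777215|_8 = 7·8^7 + 7·8^6 + 7·8^5 + 7·8^4 + 7·8^3 + 7·8^2 + 7·8 + 7 ↦ 7·9^7 + 7·9^6 + 7·9^5 + 7·9^4 + 7·9^3 + 7·9^2 + 7·9 + 7|_9 = 37665880 ⇒ 37665879
(7) 37665879|_9 = 7·9^7 + 7·9^6 + 7·9^5 + 7·9^4 + 7·9^3 + 7·9^2 + 7·9 + 6 ↦ 7·10^7 + 7·10^6 + 7·10^5 + 7·10^4 + 7·10^3 + 7·10^2 + 7·10 + 6|_10 = 77777776 ⇒ 77777775

7, 30, 259, 3127, 46657, 823543, 16777215, 37665879, 77777775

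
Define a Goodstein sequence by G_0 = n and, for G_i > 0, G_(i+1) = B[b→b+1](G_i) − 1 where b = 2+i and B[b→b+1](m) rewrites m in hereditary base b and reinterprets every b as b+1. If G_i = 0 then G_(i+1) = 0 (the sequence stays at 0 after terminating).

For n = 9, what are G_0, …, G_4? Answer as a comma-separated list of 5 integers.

9, 81, 1023, 9842, 140743

i=0: 9 = 2^(2 + 1) + 1 (b=2); 2→3: 3^(3 + 1) + 1 = 82; 82−1 = 81
i=1: 81 = 3^(3 + 1) (b=3); 3→4: 4^(4 + 1) = 1024; 1024−1 = 1023
i=2: 1023 = 3·4^4 + 3·4^3 + 3·4^2 + 3·4 + 3 (b=4); 4→5: 3·5^5 + 3·5^3 + 3·5^2 + 3·5 + 3 = 9843; 9843−1 = 9842
i=3: 9842 = 3·5^5 + 3·5^3 + 3·5^2 + 3·5 + 2 (b=5); 5→6: 3·6^6 + 3·6^3 + 3·6^2 + 3·6 + 2 = 140744; 140744−1 = 140743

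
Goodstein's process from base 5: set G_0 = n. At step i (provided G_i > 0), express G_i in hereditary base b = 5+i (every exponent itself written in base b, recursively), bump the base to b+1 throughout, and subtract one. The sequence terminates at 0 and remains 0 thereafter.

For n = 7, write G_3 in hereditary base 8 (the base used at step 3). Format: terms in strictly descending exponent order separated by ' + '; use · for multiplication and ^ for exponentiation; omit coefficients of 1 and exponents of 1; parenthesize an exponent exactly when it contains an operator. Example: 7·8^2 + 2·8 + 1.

(0) 7|_5 = 5 + 2 ↦ 6 + 2|_6 = 8 ⇒ 7
(1) 7|_6 = 6 + 1 ↦ 7 + 1|_7 = 8 ⇒ 7
(2) 7|_7 = 7 ↦ 8|_8 = 8 ⇒ 7
(3) 7|_8 = 7 ↦ 7|_9 = 7 ⇒ 6

7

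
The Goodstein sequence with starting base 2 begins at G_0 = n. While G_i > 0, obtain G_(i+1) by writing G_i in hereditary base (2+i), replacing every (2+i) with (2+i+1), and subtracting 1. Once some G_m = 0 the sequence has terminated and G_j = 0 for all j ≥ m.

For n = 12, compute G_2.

step 0: 12 = 2^(2 + 1) + 2^2; sub 3 for 2: 3^(3 + 1) + 3^3; = 108; G_1 = 108−1 = 107
step 1: 107 = 3^(3 + 1) + 2·3^2 + 2·3 + 2; sub 4 for 3: 4^(4 + 1) + 2·4^2 + 2·4 + 2; = 1066; G_2 = 1066−1 = 1065
step 2: 1065 = 4^(4 + 1) + 2·4^2 + 2·4 + 1; sub 5 for 4: 5^(5 + 1) + 2·5^2 + 2·5 + 1; = 15686; G_3 = 15686−1 = 15685

1065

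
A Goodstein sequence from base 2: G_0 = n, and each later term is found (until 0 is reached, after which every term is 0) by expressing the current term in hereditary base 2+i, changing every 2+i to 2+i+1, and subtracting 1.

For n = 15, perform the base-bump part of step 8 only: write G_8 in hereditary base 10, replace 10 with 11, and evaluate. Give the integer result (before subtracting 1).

G_0=15  [base 2] 2^(2 + 1) + 2^2 + 2 + 1  →[2↦3]→  3^(3 + 1) + 3^3 + 3 + 1 = 112  −1 ⇒ G_1=111
G_1=111  [base 3] 3^(3 + 1) + 3^3 + 3  →[3↦4]→  4^(4 + 1) + 4^4 + 4 = 1284  −1 ⇒ G_2=1283
G_2=1283  [base 4] 4^(4 + 1) + 4^4 + 3  →[4↦5]→  5^(5 + 1) + 5^5 + 3 = 18753  −1 ⇒ G_3=18752
G_3=18752  [base 5] 5^(5 + 1) + 5^5 + 2  →[5↦6]→  6^(6 + 1) + 6^6 + 2 = 326594  −1 ⇒ G_4=326593
G_4=326593  [base 6] 6^(6 + 1) + 6^6 + 1  →[6↦7]→  7^(7 + 1) + 7^7 + 1 = 6588345  −1 ⇒ G_5=6588344
G_5=6588344  [base 7] 7^(7 + 1) + 7^7  →[7↦8]→  8^(8 + 1) + 8^8 = 150994944  −1 ⇒ G_6=150994943
G_6=150994943  [base 8] 8^(8 + 1) + 7·8^7 + 7·8^6 + 7·8^5 + 7·8^4 + 7·8^3 + 7·8^2 + 7·8 + 7  →[8↦9]→  9^(9 + 1) + 7·9^7 + 7·9^6 + 7·9^5 + 7·9^4 + 7·9^3 + 7·9^2 + 7·9 + 7 = 3524450281  −1 ⇒ G_7=3524450280
G_7=3524450280  [base 9] 9^(9 + 1) + 7·9^7 + 7·9^6 + 7·9^5 + 7·9^4 + 7·9^3 + 7·9^2 + 7·9 + 6  →[9↦10]→  10^(10 + 1) + 7·10^7 + 7·10^6 + 7·10^5 + 7·10^4 + 7·10^3 + 7·10^2 + 7·10 + 6 = 100077777776  −1 ⇒ G_8=100077777775

3138578427935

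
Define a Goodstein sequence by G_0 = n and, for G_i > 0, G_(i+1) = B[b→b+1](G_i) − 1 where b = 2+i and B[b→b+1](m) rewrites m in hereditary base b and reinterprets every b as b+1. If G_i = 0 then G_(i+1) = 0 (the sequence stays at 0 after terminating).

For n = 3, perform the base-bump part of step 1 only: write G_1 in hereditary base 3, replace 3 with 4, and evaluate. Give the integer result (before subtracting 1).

G_0 = 3. HB_2(3) = 2 + 1. Bump = 4. G_1 = 3.
G_1 = 3. HB_3(3) = 3. Bump = 4. G_2 = 3.

4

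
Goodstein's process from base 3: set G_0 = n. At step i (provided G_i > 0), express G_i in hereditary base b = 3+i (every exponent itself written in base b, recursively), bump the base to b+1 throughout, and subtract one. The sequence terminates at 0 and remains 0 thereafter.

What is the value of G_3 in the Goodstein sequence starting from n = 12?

37

G_0=12  [base 3] 3^2 + 3  →[3↦4]→  4^2 + 4 = 20  −1 ⇒ G_1=19
G_1=19  [base 4] 4^2 + 3  →[4↦5]→  5^2 + 3 = 28  −1 ⇒ G_2=27
G_2=27  [base 5] 5^2 + 2  →[5↦6]→  6^2 + 2 = 38  −1 ⇒ G_3=37
G_3=37  [base 6] 6^2 + 1  →[6↦7]→  7^2 + 1 = 50  −1 ⇒ G_4=49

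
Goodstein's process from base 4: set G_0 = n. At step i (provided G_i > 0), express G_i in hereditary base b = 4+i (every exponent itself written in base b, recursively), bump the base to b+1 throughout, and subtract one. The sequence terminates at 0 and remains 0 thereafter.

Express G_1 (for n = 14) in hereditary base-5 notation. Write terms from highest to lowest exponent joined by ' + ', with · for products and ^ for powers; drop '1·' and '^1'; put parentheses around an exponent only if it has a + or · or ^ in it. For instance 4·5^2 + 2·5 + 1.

step 0: 14 = 3·4 + 2; sub 5 for 4: 3·5 + 2; = 17; G_1 = 17−1 = 16
step 1: 16 = 3·5 + 1; sub 6 for 5: 3·6 + 1; = 19; G_2 = 19−1 = 18

3·5 + 1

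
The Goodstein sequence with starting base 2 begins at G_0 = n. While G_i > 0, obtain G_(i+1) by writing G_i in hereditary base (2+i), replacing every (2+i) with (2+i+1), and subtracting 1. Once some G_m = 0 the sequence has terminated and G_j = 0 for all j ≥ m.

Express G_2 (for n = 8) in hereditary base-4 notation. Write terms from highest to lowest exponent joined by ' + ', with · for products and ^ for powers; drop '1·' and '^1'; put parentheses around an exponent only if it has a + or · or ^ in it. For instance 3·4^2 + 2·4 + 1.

[0] 8 ≡ 2^(2 + 1) (base 2). Lift 3: 81. −1: 80.
[1] 80 ≡ 2·3^3 + 2·3^2 + 2·3 + 2 (base 3). Lift 4: 554. −1: 553.
[2] 553 ≡ 2·4^4 + 2·4^2 + 2·4 + 1 (base 4). Lift 5: 6311. −1: 6310.

2·4^4 + 2·4^2 + 2·4 + 1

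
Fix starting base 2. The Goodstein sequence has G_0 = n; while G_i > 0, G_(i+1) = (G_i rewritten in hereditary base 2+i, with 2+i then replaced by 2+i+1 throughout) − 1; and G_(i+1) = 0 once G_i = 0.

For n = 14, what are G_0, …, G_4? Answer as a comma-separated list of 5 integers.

i=0: 14 = 2^(2 + 1) + 2^2 + 2 (b=2); 2→3: 3^(3 + 1) + 3^3 + 3 = 111; 111−1 = 110
i=1: 110 = 3^(3 + 1) + 3^3 + 2 (b=3); 3→4: 4^(4 + 1) + 4^4 + 2 = 1282; 1282−1 = 1281
i=2: 1281 = 4^(4 + 1) + 4^4 + 1 (b=4); 4→5: 5^(5 + 1) + 5^5 + 1 = 18751; 18751−1 = 18750
i=3: 18750 = 5^(5 + 1) + 5^5 (b=5); 5→6: 6^(6 + 1) + 6^6 = 326592; 326592−1 = 326591

14, 110, 1281, 18750, 326591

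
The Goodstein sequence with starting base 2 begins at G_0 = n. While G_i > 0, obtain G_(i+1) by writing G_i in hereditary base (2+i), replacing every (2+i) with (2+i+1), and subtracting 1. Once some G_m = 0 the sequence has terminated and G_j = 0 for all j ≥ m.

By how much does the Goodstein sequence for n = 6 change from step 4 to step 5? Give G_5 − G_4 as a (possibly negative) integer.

step 0: 6 = 2^2 + 2; sub 3 for 2: 3^3 + 3; = 30; G_1 = 30−1 = 29
step 1: 29 = 3^3 + 2; sub 4 for 3: 4^4 + 2; = 258; G_2 = 258−1 = 257
step 2: 257 = 4^4 + 1; sub 5 for 4: 5^5 + 1; = 3126; G_3 = 3126−1 = 3125
step 3: 3125 = 5^5; sub 6 for 5: 6^6; = 46656; G_4 = 46656−1 = 46655
step 4: 46655 = 5·6^5 + 5·6^4 + 5·6^3 + 5·6^2 + 5·6 + 5; sub 7 for 6: 5·7^5 + 5·7^4 + 5·7^3 + 5·7^2 + 5·7 + 5; = 98040; G_5 = 98040−1 = 98039

51384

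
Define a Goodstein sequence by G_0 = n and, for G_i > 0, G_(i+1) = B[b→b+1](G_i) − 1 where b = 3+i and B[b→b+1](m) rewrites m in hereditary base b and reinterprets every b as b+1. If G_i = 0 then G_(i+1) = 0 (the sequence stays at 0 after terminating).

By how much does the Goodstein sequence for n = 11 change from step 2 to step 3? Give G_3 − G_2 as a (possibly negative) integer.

10

i=0: 11 = 3^2 + 2 (b=3); 3→4: 4^2 + 2 = 18; 18−1 = 17
i=1: 17 = 4^2 + 1 (b=4); 4→5: 5^2 + 1 = 26; 26−1 = 25
i=2: 25 = 5^2 (b=5); 5→6: 6^2 = 36; 36−1 = 35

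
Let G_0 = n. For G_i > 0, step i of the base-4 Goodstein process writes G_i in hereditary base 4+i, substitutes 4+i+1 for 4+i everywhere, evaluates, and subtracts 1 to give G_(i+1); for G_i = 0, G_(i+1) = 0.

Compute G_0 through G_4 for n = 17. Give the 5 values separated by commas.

17, 25, 35, 39, 43

i=0: 17 = 4^2 + 1 (b=4); 4→5: 5^2 + 1 = 26; 26−1 = 25
i=1: 25 = 5^2 (b=5); 5→6: 6^2 = 36; 36−1 = 35
i=2: 35 = 5·6 + 5 (b=6); 6→7: 5·7 + 5 = 40; 40−1 = 39
i=3: 39 = 5·7 + 4 (b=7); 7→8: 5·8 + 4 = 44; 44−1 = 43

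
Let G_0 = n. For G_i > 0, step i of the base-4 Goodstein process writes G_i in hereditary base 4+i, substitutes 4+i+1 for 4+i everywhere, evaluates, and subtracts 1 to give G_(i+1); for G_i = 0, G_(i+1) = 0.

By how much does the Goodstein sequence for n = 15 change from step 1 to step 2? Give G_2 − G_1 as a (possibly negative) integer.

2

i=0: 15 = 3·4 + 3 (b=4); 4→5: 3·5 + 3 = 18; 18−1 = 17
i=1: 17 = 3·5 + 2 (b=5); 5→6: 3·6 + 2 = 20; 20−1 = 19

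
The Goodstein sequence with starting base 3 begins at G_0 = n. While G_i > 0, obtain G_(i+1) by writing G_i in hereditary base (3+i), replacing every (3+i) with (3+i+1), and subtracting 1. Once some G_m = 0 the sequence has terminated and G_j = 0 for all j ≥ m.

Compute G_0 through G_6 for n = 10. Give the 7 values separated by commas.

10 —HB3→ 3^2 + 1 —bump→ 4^2 + 1 = 17 —(−1)→ 16
16 —HB4→ 4^2 —bump→ 5^2 = 25 —(−1)→ 24
24 —HB5→ 4·5 + 4 —bump→ 4·6 + 4 = 28 —(−1)→ 27
27 —HB6→ 4·6 + 3 —bump→ 4·7 + 3 = 31 —(−1)→ 30
30 —HB7→ 4·7 + 2 —bump→ 4·8 + 2 = 34 —(−1)→ 33
33 —HB8→ 4·8 + 1 —bump→ 4·9 + 1 = 37 —(−1)→ 36

10, 16, 24, 27, 30, 33, 36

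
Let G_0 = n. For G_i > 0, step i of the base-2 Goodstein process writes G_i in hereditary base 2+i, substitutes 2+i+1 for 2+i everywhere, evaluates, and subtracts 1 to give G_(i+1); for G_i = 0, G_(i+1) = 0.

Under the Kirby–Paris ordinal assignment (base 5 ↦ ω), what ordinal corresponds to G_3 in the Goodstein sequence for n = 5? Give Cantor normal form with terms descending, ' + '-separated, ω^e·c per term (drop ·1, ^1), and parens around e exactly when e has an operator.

[0] 5 ≡ 2^2 + 1 (base 2). Lift 3: 28. −1: 27.
[1] 27 ≡ 3^3 (base 3). Lift 4: 256. −1: 255.
[2] 255 ≡ 3·4^3 + 3·4^2 + 3·4 + 3 (base 4). Lift 5: 468. −1: 467.
[3] 467 ≡ 3·5^3 + 3·5^2 + 3·5 + 2 (base 5). Lift 6: 776. −1: 775.

ω^3·3 + ω^2·3 + ω·3 + 2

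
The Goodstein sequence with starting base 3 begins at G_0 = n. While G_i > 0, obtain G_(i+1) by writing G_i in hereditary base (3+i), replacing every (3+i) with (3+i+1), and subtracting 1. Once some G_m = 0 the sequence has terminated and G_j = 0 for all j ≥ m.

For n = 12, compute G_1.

19

(0) 12|_3 = 3^2 + 3 ↦ 4^2 + 4|_4 = 20 ⇒ 19
(1) 19|_4 = 4^2 + 3 ↦ 5^2 + 3|_5 = 28 ⇒ 27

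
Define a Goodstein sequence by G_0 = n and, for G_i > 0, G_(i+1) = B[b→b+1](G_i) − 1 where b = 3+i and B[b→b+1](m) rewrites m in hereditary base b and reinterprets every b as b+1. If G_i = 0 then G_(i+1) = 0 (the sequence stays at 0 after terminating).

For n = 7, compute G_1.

7 —HB3→ 2·3 + 1 —bump→ 2·4 + 1 = 9 —(−1)→ 8
8 —HB4→ 2·4 —bump→ 2·5 = 10 —(−1)→ 9

8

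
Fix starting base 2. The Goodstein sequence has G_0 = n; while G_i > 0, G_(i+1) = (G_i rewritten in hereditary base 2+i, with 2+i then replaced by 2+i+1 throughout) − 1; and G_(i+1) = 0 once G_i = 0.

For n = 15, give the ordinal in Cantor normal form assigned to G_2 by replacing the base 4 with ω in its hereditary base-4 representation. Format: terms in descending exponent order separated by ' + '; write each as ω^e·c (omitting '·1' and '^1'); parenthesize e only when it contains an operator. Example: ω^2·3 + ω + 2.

ω^(ω + 1) + ω^ω + 3

G_0=15  [base 2] 2^(2 + 1) + 2^2 + 2 + 1  →[2↦3]→  3^(3 + 1) + 3^3 + 3 + 1 = 112  −1 ⇒ G_1=111
G_1=111  [base 3] 3^(3 + 1) + 3^3 + 3  →[3↦4]→  4^(4 + 1) + 4^4 + 4 = 1284  −1 ⇒ G_2=1283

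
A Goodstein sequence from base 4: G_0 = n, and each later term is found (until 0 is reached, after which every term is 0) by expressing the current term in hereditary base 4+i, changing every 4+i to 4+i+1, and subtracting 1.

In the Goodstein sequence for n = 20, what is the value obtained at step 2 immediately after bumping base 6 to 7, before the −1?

52

20 —HB4→ 4^2 + 4 —bump→ 5^2 + 5 = 30 —(−1)→ 29
29 —HB5→ 5^2 + 4 —bump→ 6^2 + 4 = 40 —(−1)→ 39
39 —HB6→ 6^2 + 3 —bump→ 7^2 + 3 = 52 —(−1)→ 51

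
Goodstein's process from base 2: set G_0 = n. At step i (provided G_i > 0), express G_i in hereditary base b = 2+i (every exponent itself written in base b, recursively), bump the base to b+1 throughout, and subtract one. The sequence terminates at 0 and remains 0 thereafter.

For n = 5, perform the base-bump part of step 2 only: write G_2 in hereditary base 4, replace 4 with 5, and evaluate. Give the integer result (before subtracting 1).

468

G_0 = 5. HB_2(5) = 2^2 + 1. Bump = 28. G_1 = 27.
G_1 = 27. HB_3(27) = 3^3. Bump = 256. G_2 = 255.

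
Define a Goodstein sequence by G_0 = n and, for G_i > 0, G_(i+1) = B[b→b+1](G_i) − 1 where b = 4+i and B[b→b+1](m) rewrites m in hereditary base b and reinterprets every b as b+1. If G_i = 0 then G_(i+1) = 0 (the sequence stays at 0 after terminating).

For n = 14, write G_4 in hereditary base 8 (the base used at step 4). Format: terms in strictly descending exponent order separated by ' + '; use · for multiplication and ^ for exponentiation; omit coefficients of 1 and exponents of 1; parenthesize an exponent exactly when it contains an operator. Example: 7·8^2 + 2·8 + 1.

base 4: 14 = 3·4 + 2; at 5: 3·5 + 2 = 17; next = 16
base 5: 16 = 3·5 + 1; at 6: 3·6 + 1 = 19; next = 18
base 6: 18 = 3·6; at 7: 3·7 = 21; next = 20
base 7: 20 = 2·7 + 6; at 8: 2·8 + 6 = 22; next = 21

2·8 + 5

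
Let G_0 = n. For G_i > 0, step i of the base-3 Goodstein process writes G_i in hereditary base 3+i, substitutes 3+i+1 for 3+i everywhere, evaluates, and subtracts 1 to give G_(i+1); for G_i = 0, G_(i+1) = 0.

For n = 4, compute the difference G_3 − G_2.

-1

step 0: 4 = 3 + 1; sub 4 for 3: 4 + 1; = 5; G_1 = 5−1 = 4
step 1: 4 = 4; sub 5 for 4: 5; = 5; G_2 = 5−1 = 4
step 2: 4 = 4; sub 6 for 5: 4; = 4; G_3 = 4−1 = 3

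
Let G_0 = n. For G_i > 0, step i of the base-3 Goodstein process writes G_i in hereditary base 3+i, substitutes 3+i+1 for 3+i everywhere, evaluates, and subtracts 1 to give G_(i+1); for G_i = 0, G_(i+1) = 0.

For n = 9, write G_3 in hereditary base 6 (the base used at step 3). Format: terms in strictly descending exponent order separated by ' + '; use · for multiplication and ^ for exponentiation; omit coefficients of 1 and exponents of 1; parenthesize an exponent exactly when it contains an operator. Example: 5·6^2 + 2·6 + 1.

3·6 + 1

G_0=9  [base 3] 3^2  →[3↦4]→  4^2 = 16  −1 ⇒ G_1=15
G_1=15  [base 4] 3·4 + 3  →[4↦5]→  3·5 + 3 = 18  −1 ⇒ G_2=17
G_2=17  [base 5] 3·5 + 2  →[5↦6]→  3·6 + 2 = 20  −1 ⇒ G_3=19
G_3=19  [base 6] 3·6 + 1  →[6↦7]→  3·7 + 1 = 22  −1 ⇒ G_4=21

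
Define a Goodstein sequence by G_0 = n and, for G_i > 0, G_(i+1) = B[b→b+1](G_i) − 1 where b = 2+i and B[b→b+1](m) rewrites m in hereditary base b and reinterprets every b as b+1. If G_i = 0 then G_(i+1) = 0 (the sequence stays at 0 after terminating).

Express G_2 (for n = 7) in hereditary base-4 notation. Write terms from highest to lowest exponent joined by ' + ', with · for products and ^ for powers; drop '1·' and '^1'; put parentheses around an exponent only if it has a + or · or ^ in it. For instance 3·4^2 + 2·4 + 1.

4^4 + 3

[0] 7 ≡ 2^2 + 2 + 1 (base 2). Lift 3: 31. −1: 30.
[1] 30 ≡ 3^3 + 3 (base 3). Lift 4: 260. −1: 259.
[2] 259 ≡ 4^4 + 3 (base 4). Lift 5: 3128. −1: 3127.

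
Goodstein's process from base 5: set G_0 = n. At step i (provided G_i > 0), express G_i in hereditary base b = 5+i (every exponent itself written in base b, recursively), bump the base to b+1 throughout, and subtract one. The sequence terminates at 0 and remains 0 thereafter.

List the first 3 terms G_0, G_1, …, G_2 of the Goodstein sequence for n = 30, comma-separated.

G_0=30  [base 5] 5^2 + 5  →[5↦6]→  6^2 + 6 = 42  −1 ⇒ G_1=41
G_1=41  [base 6] 6^2 + 5  →[6↦7]→  7^2 + 5 = 54  −1 ⇒ G_2=53

30, 41, 53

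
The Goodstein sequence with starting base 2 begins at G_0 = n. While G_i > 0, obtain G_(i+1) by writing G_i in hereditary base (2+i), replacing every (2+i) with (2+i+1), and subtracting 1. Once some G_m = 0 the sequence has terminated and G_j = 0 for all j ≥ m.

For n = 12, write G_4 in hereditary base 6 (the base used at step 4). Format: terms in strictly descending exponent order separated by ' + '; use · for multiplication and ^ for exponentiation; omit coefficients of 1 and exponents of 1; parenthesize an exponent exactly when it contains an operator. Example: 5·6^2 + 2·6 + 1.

step 0: 12 = 2^(2 + 1) + 2^2; sub 3 for 2: 3^(3 + 1) + 3^3; = 108; G_1 = 108−1 = 107
step 1: 107 = 3^(3 + 1) + 2·3^2 + 2·3 + 2; sub 4 for 3: 4^(4 + 1) + 2·4^2 + 2·4 + 2; = 1066; G_2 = 1066−1 = 1065
step 2: 1065 = 4^(4 + 1) + 2·4^2 + 2·4 + 1; sub 5 for 4: 5^(5 + 1) + 2·5^2 + 2·5 + 1; = 15686; G_3 = 15686−1 = 15685
step 3: 15685 = 5^(5 + 1) + 2·5^2 + 2·5; sub 6 for 5: 6^(6 + 1) + 2·6^2 + 2·6; = 280020; G_4 = 280020−1 = 280019

6^(6 + 1) + 2·6^2 + 6 + 5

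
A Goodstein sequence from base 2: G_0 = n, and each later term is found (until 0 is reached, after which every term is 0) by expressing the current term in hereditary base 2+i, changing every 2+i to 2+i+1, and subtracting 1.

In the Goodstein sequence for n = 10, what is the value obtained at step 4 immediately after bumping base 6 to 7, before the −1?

4215755

G_0 = 10. HB_2(10) = 2^(2 + 1) + 2. Bump = 84. G_1 = 83.
G_1 = 83. HB_3(83) = 3^(3 + 1) + 2. Bump = 1026. G_2 = 1025.
G_2 = 1025. HB_4(1025) = 4^(4 + 1) + 1. Bump = 15626. G_3 = 15625.
G_3 = 15625. HB_5(15625) = 5^(5 + 1). Bump = 279936. G_4 = 279935.
G_4 = 279935. HB_6(279935) = 5·6^6 + 5·6^5 + 5·6^4 + 5·6^3 + 5·6^2 + 5·6 + 5. Bump = 4215755. G_5 = 4215754.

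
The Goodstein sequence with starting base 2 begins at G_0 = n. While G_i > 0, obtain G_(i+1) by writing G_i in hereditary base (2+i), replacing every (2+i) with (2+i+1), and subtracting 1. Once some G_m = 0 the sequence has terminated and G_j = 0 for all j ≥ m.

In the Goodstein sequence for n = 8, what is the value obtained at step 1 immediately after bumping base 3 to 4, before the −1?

step 0: 8 = 2^(2 + 1); sub 3 for 2: 3^(3 + 1); = 81; G_1 = 81−1 = 80
step 1: 80 = 2·3^3 + 2·3^2 + 2·3 + 2; sub 4 for 3: 2·4^4 + 2·4^2 + 2·4 + 2; = 554; G_2 = 554−1 = 553

554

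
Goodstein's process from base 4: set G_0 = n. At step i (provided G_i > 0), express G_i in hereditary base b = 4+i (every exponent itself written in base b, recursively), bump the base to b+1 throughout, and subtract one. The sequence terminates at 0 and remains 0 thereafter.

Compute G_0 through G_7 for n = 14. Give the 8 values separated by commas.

14, 16, 18, 20, 21, 22, 23, 24

[0] 14 ≡ 3·4 + 2 (base 4). Lift 5: 17. −1: 16.
[1] 16 ≡ 3·5 + 1 (base 5). Lift 6: 19. −1: 18.
[2] 18 ≡ 3·6 (base 6). Lift 7: 21. −1: 20.
[3] 20 ≡ 2·7 + 6 (base 7). Lift 8: 22. −1: 21.
[4] 21 ≡ 2·8 + 5 (base 8). Lift 9: 23. −1: 22.
[5] 22 ≡ 2·9 + 4 (base 9). Lift 10: 24. −1: 23.
[6] 23 ≡ 2·10 + 3 (base 10). Lift 11: 25. −1: 24.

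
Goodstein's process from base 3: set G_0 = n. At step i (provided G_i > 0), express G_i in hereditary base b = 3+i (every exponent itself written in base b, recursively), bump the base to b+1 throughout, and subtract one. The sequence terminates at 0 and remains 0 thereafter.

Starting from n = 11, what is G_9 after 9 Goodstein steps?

59

i=0: 11 = 3^2 + 2 (b=3); 3→4: 4^2 + 2 = 18; 18−1 = 17
i=1: 17 = 4^2 + 1 (b=4); 4→5: 5^2 + 1 = 26; 26−1 = 25
i=2: 25 = 5^2 (b=5); 5→6: 6^2 = 36; 36−1 = 35
i=3: 35 = 5·6 + 5 (b=6); 6→7: 5·7 + 5 = 40; 40−1 = 39
i=4: 39 = 5·7 + 4 (b=7); 7→8: 5·8 + 4 = 44; 44−1 = 43
i=5: 43 = 5·8 + 3 (b=8); 8→9: 5·9 + 3 = 48; 48−1 = 47
i=6: 47 = 5·9 + 2 (b=9); 9→10: 5·10 + 2 = 52; 52−1 = 51
i=7: 51 = 5·10 + 1 (b=10); 10→11: 5·11 + 1 = 56; 56−1 = 55
i=8: 55 = 5·11 (b=11); 11→12: 5·12 = 60; 60−1 = 59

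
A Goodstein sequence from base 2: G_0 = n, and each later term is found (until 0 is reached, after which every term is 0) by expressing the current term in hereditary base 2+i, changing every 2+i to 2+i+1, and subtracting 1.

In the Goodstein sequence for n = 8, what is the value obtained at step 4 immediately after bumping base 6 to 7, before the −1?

1647196

(0) 8|_2 = 2^(2 + 1) ↦ 3^(3 + 1)|_3 = 81 ⇒ 80
(1) 80|_3 = 2·3^3 + 2·3^2 + 2·3 + 2 ↦ 2·4^4 + 2·4^2 + 2·4 + 2|_4 = 554 ⇒ 553
(2) 553|_4 = 2·4^4 + 2·4^2 + 2·4 + 1 ↦ 2·5^5 + 2·5^2 + 2·5 + 1|_5 = 6311 ⇒ 6310
(3) 6310|_5 = 2·5^5 + 2·5^2 + 2·5 ↦ 2·6^6 + 2·6^2 + 2·6|_6 = 93396 ⇒ 93395
(4) 93395|_6 = 2·6^6 + 2·6^2 + 6 + 5 ↦ 2·7^7 + 2·7^2 + 7 + 5|_7 = 1647196 ⇒ 1647195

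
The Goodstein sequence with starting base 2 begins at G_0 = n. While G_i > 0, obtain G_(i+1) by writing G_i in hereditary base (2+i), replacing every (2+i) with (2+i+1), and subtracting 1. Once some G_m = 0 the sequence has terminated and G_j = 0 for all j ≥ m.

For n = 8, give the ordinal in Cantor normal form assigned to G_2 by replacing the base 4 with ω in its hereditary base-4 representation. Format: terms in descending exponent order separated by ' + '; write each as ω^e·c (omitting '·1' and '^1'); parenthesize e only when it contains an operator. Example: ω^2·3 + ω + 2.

ω^ω·2 + ω^2·2 + ω·2 + 1

[0] 8 ≡ 2^(2 + 1) (base 2). Lift 3: 81. −1: 80.
[1] 80 ≡ 2·3^3 + 2·3^2 + 2·3 + 2 (base 3). Lift 4: 554. −1: 553.
[2] 553 ≡ 2·4^4 + 2·4^2 + 2·4 + 1 (base 4). Lift 5: 6311. −1: 6310.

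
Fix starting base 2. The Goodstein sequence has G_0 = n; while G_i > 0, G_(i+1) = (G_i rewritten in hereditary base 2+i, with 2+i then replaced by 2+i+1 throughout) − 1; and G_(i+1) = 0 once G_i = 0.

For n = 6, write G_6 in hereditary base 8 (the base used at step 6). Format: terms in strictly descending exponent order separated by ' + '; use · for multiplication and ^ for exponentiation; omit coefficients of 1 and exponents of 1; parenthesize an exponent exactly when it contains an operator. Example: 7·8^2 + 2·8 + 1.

G_0 = 6. HB_2(6) = 2^2 + 2. Bump = 30. G_1 = 29.
G_1 = 29. HB_3(29) = 3^3 + 2. Bump = 258. G_2 = 257.
G_2 = 257. HB_4(257) = 4^4 + 1. Bump = 3126. G_3 = 3125.
G_3 = 3125. HB_5(3125) = 5^5. Bump = 46656. G_4 = 46655.
G_4 = 46655. HB_6(46655) = 5·6^5 + 5·6^4 + 5·6^3 + 5·6^2 + 5·6 + 5. Bump = 98040. G_5 = 98039.
G_5 = 98039. HB_7(98039) = 5·7^5 + 5·7^4 + 5·7^3 + 5·7^2 + 5·7 + 4. Bump = 187244. G_6 = 187243.

5·8^5 + 5·8^4 + 5·8^3 + 5·8^2 + 5·8 + 3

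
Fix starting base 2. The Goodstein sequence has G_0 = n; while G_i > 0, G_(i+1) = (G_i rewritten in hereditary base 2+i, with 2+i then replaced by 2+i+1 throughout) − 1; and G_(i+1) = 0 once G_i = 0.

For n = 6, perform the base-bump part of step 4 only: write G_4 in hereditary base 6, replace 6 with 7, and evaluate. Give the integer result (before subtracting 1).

G_0=6  [base 2] 2^2 + 2  →[2↦3]→  3^3 + 3 = 30  −1 ⇒ G_1=29
G_1=29  [base 3] 3^3 + 2  →[3↦4]→  4^4 + 2 = 258  −1 ⇒ G_2=257
G_2=257  [base 4] 4^4 + 1  →[4↦5]→  5^5 + 1 = 3126  −1 ⇒ G_3=3125
G_3=3125  [base 5] 5^5  →[5↦6]→  6^6 = 46656  −1 ⇒ G_4=46655

98040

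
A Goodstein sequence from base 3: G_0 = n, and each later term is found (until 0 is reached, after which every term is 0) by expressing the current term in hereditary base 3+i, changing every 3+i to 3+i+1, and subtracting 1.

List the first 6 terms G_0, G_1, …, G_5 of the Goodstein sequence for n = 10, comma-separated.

10, 16, 24, 27, 30, 33

G_0 = 10. HB_3(10) = 3^2 + 1. Bump = 17. G_1 = 16.
G_1 = 16. HB_4(16) = 4^2. Bump = 25. G_2 = 24.
G_2 = 24. HB_5(24) = 4·5 + 4. Bump = 28. G_3 = 27.
G_3 = 27. HB_6(27) = 4·6 + 3. Bump = 31. G_4 = 30.
G_4 = 30. HB_7(30) = 4·7 + 2. Bump = 34. G_5 = 33.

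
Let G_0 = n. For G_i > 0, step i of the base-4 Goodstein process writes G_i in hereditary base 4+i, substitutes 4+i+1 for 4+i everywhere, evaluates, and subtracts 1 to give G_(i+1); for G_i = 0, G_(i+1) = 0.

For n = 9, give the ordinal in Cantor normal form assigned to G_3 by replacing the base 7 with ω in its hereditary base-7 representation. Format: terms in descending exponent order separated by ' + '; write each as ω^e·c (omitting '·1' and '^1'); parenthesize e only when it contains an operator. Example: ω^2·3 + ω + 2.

base 4: 9 = 2·4 + 1; at 5: 2·5 + 1 = 11; next = 10
base 5: 10 = 2·5; at 6: 2·6 = 12; next = 11
base 6: 11 = 6 + 5; at 7: 7 + 5 = 12; next = 11
base 7: 11 = 7 + 4; at 8: 8 + 4 = 12; next = 11

ω + 4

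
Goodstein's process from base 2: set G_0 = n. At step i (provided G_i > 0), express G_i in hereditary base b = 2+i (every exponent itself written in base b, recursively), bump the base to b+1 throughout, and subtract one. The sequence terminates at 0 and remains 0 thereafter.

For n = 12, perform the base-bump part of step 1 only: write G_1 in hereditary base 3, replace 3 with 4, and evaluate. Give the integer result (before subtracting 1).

1066

i=0: 12 = 2^(2 + 1) + 2^2 (b=2); 2→3: 3^(3 + 1) + 3^3 = 108; 108−1 = 107
i=1: 107 = 3^(3 + 1) + 2·3^2 + 2·3 + 2 (b=3); 3→4: 4^(4 + 1) + 2·4^2 + 2·4 + 2 = 1066; 1066−1 = 1065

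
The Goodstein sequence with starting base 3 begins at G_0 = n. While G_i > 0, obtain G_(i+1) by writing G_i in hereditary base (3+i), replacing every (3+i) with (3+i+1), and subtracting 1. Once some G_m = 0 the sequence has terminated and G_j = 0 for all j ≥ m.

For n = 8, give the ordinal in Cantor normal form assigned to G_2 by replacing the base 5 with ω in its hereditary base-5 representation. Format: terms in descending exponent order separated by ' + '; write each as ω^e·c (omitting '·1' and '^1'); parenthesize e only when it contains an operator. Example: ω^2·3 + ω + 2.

ω·2

i=0: 8 = 2·3 + 2 (b=3); 3→4: 2·4 + 2 = 10; 10−1 = 9
i=1: 9 = 2·4 + 1 (b=4); 4→5: 2·5 + 1 = 11; 11−1 = 10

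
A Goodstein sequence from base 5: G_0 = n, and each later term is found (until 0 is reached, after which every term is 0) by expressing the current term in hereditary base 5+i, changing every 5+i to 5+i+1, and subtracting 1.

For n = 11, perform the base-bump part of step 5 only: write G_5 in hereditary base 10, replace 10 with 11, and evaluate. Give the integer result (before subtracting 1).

14

G_0 = 11. HB_5(11) = 2·5 + 1. Bump = 13. G_1 = 12.
G_1 = 12. HB_6(12) = 2·6. Bump = 14. G_2 = 13.
G_2 = 13. HB_7(13) = 7 + 6. Bump = 14. G_3 = 13.
G_3 = 13. HB_8(13) = 8 + 5. Bump = 14. G_4 = 13.
G_4 = 13. HB_9(13) = 9 + 4. Bump = 14. G_5 = 13.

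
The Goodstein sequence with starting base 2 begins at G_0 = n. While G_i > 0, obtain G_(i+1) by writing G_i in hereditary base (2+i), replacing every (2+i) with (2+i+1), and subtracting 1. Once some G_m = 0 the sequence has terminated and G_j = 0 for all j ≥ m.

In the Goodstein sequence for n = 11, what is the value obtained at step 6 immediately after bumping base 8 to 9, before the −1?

2749609303

base 2: 11 = 2^(2 + 1) + 2 + 1; at 3: 3^(3 + 1) + 3 + 1 = 85; next = 84
base 3: 84 = 3^(3 + 1) + 3; at 4: 4^(4 + 1) + 4 = 1028; next = 1027
base 4: 1027 = 4^(4 + 1) + 3; at 5: 5^(5 + 1) + 3 = 15628; next = 15627
base 5: 15627 = 5^(5 + 1) + 2; at 6: 6^(6 + 1) + 2 = 279938; next = 279937
base 6: 279937 = 6^(6 + 1) + 1; at 7: 7^(7 + 1) + 1 = 5764802; next = 5764801
base 7: 5764801 = 7^(7 + 1); at 8: 8^(8 + 1) = 134217728; next = 134217727
base 8: 134217727 = 7·8^8 + 7·8^7 + 7·8^6 + 7·8^5 + 7·8^4 + 7·8^3 + 7·8^2 + 7·8 + 7; at 9: 7·9^9 + 7·9^7 + 7·9^6 + 7·9^5 + 7·9^4 + 7·9^3 + 7·9^2 + 7·9 + 7 = 2749609303; next = 2749609302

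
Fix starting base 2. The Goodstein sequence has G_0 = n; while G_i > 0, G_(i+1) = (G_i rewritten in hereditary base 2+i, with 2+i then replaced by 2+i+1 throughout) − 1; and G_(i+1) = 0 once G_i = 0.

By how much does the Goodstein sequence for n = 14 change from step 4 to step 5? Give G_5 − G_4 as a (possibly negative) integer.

5536249

base 2: 14 = 2^(2 + 1) + 2^2 + 2; at 3: 3^(3 + 1) + 3^3 + 3 = 111; next = 110
base 3: 110 = 3^(3 + 1) + 3^3 + 2; at 4: 4^(4 + 1) + 4^4 + 2 = 1282; next = 1281
base 4: 1281 = 4^(4 + 1) + 4^4 + 1; at 5: 5^(5 + 1) + 5^5 + 1 = 18751; next = 18750
base 5: 18750 = 5^(5 + 1) + 5^5; at 6: 6^(6 + 1) + 6^6 = 326592; next = 326591
base 6: 326591 = 6^(6 + 1) + 5·6^5 + 5·6^4 + 5·6^3 + 5·6^2 + 5·6 + 5; at 7: 7^(7 + 1) + 5·7^5 + 5·7^4 + 5·7^3 + 5·7^2 + 5·7 + 5 = 5862841; next = 5862840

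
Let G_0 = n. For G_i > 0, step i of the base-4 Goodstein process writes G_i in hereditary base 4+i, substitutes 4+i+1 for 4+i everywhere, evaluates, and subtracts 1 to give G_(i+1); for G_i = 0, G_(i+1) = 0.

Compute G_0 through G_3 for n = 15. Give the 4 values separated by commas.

step 0: 15 = 3·4 + 3; sub 5 for 4: 3·5 + 3; = 18; G_1 = 18−1 = 17
step 1: 17 = 3·5 + 2; sub 6 for 5: 3·6 + 2; = 20; G_2 = 20−1 = 19
step 2: 19 = 3·6 + 1; sub 7 for 6: 3·7 + 1; = 22; G_3 = 22−1 = 21

15, 17, 19, 21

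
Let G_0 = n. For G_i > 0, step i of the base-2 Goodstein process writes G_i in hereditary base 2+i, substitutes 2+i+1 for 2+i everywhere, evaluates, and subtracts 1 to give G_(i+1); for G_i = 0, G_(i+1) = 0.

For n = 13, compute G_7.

3486786855

step 0: 13 = 2^(2 + 1) + 2^2 + 1; sub 3 for 2: 3^(3 + 1) + 3^3 + 1; = 109; G_1 = 109−1 = 108
step 1: 108 = 3^(3 + 1) + 3^3; sub 4 for 3: 4^(4 + 1) + 4^4; = 1280; G_2 = 1280−1 = 1279
step 2: 1279 = 4^(4 + 1) + 3·4^3 + 3·4^2 + 3·4 + 3; sub 5 for 4: 5^(5 + 1) + 3·5^3 + 3·5^2 + 3·5 + 3; = 16093; G_3 = 16093−1 = 16092
step 3: 16092 = 5^(5 + 1) + 3·5^3 + 3·5^2 + 3·5 + 2; sub 6 for 5: 6^(6 + 1) + 3·6^3 + 3·6^2 + 3·6 + 2; = 280712; G_4 = 280712−1 = 280711
step 4: 280711 = 6^(6 + 1) + 3·6^3 + 3·6^2 + 3·6 + 1; sub 7 for 6: 7^(7 + 1) + 3·7^3 + 3·7^2 + 3·7 + 1; = 5765999; G_5 = 5765999−1 = 5765998
step 5: 5765998 = 7^(7 + 1) + 3·7^3 + 3·7^2 + 3·7; sub 8 for 7: 8^(8 + 1) + 3·8^3 + 3·8^2 + 3·8; = 134219480; G_6 = 134219480−1 = 134219479
step 6: 134219479 = 8^(8 + 1) + 3·8^3 + 3·8^2 + 2·8 + 7; sub 9 for 8: 9^(9 + 1) + 3·9^3 + 3·9^2 + 2·9 + 7; = 3486786856; G_7 = 3486786856−1 = 3486786855
step 7: 3486786855 = 9^(9 + 1) + 3·9^3 + 3·9^2 + 2·9 + 6; sub 10 for 9: 10^(10 + 1) + 3·10^3 + 3·10^2 + 2·10 + 6; = 100000003326; G_8 = 100000003326−1 = 100000003325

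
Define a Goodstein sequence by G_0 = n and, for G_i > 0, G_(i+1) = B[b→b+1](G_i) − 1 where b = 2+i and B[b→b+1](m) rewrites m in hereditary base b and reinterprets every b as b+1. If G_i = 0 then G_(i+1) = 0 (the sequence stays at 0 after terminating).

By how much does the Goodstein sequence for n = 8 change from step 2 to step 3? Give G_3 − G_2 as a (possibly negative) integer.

5757

base 2: 8 = 2^(2 + 1); at 3: 3^(3 + 1) = 81; next = 80
base 3: 80 = 2·3^3 + 2·3^2 + 2·3 + 2; at 4: 2·4^4 + 2·4^2 + 2·4 + 2 = 554; next = 553
base 4: 553 = 2·4^4 + 2·4^2 + 2·4 + 1; at 5: 2·5^5 + 2·5^2 + 2·5 + 1 = 6311; next = 6310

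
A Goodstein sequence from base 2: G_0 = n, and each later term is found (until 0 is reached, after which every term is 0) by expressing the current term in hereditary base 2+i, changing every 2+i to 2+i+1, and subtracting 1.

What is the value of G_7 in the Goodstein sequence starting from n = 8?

774841151

step 0: 8 = 2^(2 + 1); sub 3 for 2: 3^(3 + 1); = 81; G_1 = 81−1 = 80
step 1: 80 = 2·3^3 + 2·3^2 + 2·3 + 2; sub 4 for 3: 2·4^4 + 2·4^2 + 2·4 + 2; = 554; G_2 = 554−1 = 553
step 2: 553 = 2·4^4 + 2·4^2 + 2·4 + 1; sub 5 for 4: 2·5^5 + 2·5^2 + 2·5 + 1; = 6311; G_3 = 6311−1 = 6310
step 3: 6310 = 2·5^5 + 2·5^2 + 2·5; sub 6 for 5: 2·6^6 + 2·6^2 + 2·6; = 93396; G_4 = 93396−1 = 93395
step 4: 93395 = 2·6^6 + 2·6^2 + 6 + 5; sub 7 for 6: 2·7^7 + 2·7^2 + 7 + 5; = 1647196; G_5 = 1647196−1 = 1647195
step 5: 1647195 = 2·7^7 + 2·7^2 + 7 + 4; sub 8 for 7: 2·8^8 + 2·8^2 + 8 + 4; = 33554572; G_6 = 33554572−1 = 33554571
step 6: 33554571 = 2·8^8 + 2·8^2 + 8 + 3; sub 9 for 8: 2·9^9 + 2·9^2 + 9 + 3; = 774841152; G_7 = 774841152−1 = 774841151
step 7: 774841151 = 2·9^9 + 2·9^2 + 9 + 2; sub 10 for 9: 2·10^10 + 2·10^2 + 10 + 2; = 20000000212; G_8 = 20000000212−1 = 20000000211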